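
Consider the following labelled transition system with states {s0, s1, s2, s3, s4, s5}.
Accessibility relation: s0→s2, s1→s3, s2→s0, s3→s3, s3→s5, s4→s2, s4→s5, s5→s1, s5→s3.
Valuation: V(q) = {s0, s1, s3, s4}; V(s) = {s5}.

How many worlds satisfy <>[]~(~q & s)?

Let φ = <>[]~(~q & s). Evaluate φ at each world:
  s0 (successors {s2}): φ is true.
  s1 (successors {s3}): φ is false.
  s2 (successors {s0}): φ is true.
  s3 (successors {s3, s5}): φ is true.
  s4 (successors {s2, s5}): φ is true.
  s5 (successors {s1, s3}): φ is true.
For instance, at s4:
  At s4: <>[]~(~q & s) requires []~(~q & s) at some successor in {s2, s5}.
    []~(~q & s) holds at s2, so <>[]~(~q & s) is true at s4.
      At s2: []~(~q & s) requires ~(~q & s) at every successor {s0}.
        At s0: ~(~q & s) is true.
      So []~(~q & s) is true at s2.
Satisfying worlds: {s0, s2, s3, s4, s5}

5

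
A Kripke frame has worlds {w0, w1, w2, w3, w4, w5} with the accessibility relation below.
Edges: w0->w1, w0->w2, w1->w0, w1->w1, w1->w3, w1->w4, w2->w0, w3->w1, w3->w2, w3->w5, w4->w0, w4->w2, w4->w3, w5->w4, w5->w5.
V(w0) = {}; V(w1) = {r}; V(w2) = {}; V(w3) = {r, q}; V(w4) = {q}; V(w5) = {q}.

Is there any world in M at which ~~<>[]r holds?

No

Let φ = ~~<>[]r. Evaluate φ at each world:
  w0 (successors {w1, w2}): φ is false.
  w1 (successors {w0, w1, w3, w4}): φ is false.
  w2 (successors {w0}): φ is false.
  w3 (successors {w1, w2, w5}): φ is false.
  w4 (successors {w0, w2, w3}): φ is false.
  w5 (successors {w4, w5}): φ is false.
For instance, at w2:
  At w2: ~<>[]r is true, so ~~<>[]r is false.
    At w2: <>[]r is false, so ~<>[]r is true.
      At w2: <>[]r requires []r at some successor in {w0}.
        At w0: []r is false.
      So <>[]r is false at w2.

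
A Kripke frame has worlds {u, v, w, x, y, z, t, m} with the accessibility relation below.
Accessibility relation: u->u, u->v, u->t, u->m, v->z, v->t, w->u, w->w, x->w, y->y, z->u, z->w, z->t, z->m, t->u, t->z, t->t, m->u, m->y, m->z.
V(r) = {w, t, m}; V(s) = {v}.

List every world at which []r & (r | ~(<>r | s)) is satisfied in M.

Recall that []ψ holds at a world iff ψ holds at every accessible world, and <>ψ holds iff ψ holds at some accessible world.
Let φ = []r & (r | ~(<>r | s)). Evaluate φ at each world:
  u (successors {u, v, t, m}): φ is false.
  v (successors {z, t}): φ is false.
  w (successors {u, w}): φ is false.
  x (successors {w}): φ is false.
  y (successors {y}): φ is false.
  z (successors {u, w, t, m}): φ is false.
  t (successors {u, z, t}): φ is false.
  m (successors {u, y, z}): φ is false.
For instance, at m:
  At m: []r is false, r | ~(<>r | s) is true, so []r & (r | ~(<>r | s)) is false.
    At m: []r requires r at every successor {u, y, z}.
      r fails at u, so []r is false at m.
    At m: r is true, ~(<>r | s) is true, so r | ~(<>r | s) is true.
      At m: <>r | s is false, so ~(<>r | s) is true.
Satisfying worlds: none.

none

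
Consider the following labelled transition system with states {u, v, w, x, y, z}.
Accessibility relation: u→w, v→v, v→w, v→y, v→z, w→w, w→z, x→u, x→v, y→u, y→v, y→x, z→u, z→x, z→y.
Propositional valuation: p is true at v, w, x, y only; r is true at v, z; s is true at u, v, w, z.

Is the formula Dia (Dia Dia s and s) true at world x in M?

At x: Dia (Dia Dia s and s) requires Dia Dia s and s at some successor in {u, v}.
  Dia Dia s and s holds at u, so Dia (Dia Dia s and s) is true at x.
    At u: Dia Dia s is true, s is true, so Dia Dia s and s is true.
      At u: Dia Dia s requires Dia s at some successor in {w}.
        Dia s holds at w, so Dia Dia s is true at u.

Yes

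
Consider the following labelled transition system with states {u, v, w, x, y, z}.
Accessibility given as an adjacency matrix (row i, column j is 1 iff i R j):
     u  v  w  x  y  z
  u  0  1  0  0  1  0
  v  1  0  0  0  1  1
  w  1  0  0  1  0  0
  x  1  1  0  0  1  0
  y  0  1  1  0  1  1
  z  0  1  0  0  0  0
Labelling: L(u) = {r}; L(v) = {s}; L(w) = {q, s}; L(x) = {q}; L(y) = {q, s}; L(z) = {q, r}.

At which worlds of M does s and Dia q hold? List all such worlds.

v, w, y

Let φ = s and Dia q. Evaluate φ at each world:
  u (successors {v, y}): φ is false.
  v (successors {u, y, z}): φ is true.
  w (successors {u, x}): φ is true.
  x (successors {u, v, y}): φ is false.
  y (successors {v, w, y, z}): φ is true.
  z (successors {v}): φ is false.
For instance, at u:
  At u: s is false, Dia q is true, so s and Dia q is false.
    At u: Dia q requires q at some successor in {v, y}.
      q holds at y, so Dia q is true at u.
Satisfying worlds: {v, w, y}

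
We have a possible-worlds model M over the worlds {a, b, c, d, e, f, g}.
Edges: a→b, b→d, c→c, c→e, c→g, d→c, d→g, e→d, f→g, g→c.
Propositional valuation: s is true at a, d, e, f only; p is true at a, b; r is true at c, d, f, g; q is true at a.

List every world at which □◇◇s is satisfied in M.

b, d, e, f, g

Let φ = □◇◇s. Evaluate φ at each world:
  a (successors {b}): φ is false.
  b (successors {d}): φ is true.
  c (successors {c, e, g}): φ is false.
  d (successors {c, g}): φ is true.
  e (successors {d}): φ is true.
  f (successors {g}): φ is true.
  g (successors {c}): φ is true.
For instance, at d:
  At d: □◇◇s requires ◇◇s at every successor {c, g}.
      At c: ◇◇s requires ◇s at some successor in {c, e, g}.
        ◇s holds at c, so ◇◇s is true at c.
      At g: ◇◇s requires ◇s at some successor in {c}.
        ◇s holds at c, so ◇◇s is true at g.
  So □◇◇s is true at d.
Satisfying worlds: {b, d, e, f, g}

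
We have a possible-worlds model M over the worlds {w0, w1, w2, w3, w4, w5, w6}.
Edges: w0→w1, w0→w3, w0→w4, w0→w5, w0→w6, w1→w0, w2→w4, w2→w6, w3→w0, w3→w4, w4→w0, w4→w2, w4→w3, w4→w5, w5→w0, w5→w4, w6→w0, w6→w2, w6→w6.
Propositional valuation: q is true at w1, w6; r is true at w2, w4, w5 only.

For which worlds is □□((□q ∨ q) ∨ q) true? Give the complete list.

Let φ = □□((□q ∨ q) ∨ q). Evaluate φ at each world:
  w0 (successors {w1, w3, w4, w5, w6}): φ is false.
  w1 (successors {w0}): φ is false.
  w2 (successors {w4, w6}): φ is false.
  w3 (successors {w0, w4}): φ is false.
  w4 (successors {w0, w2, w3, w5}): φ is false.
  w5 (successors {w0, w4}): φ is false.
  w6 (successors {w0, w2, w6}): φ is false.
For instance, at w0:
  At w0: □□((□q ∨ q) ∨ q) requires □((□q ∨ q) ∨ q) at every successor {w1, w3, w4, w5, w6}.
    □((□q ∨ q) ∨ q) fails at w1, so □□((□q ∨ q) ∨ q) is false at w0.
      At w1: □((□q ∨ q) ∨ q) requires (□q ∨ q) ∨ q at every successor {w0}.
        (□q ∨ q) ∨ q fails at w0, so □((□q ∨ q) ∨ q) is false at w1.
Satisfying worlds: none.

none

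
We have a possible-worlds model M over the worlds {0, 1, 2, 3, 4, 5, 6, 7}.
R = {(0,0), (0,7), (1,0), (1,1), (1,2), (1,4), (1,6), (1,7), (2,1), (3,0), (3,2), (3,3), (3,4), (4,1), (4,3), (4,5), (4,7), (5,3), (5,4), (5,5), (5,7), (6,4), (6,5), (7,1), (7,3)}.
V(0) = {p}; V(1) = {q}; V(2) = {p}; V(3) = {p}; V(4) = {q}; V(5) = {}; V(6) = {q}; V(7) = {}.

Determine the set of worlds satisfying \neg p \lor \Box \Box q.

Let φ = \neg p \lor \Box \Box q. Evaluate φ at each world:
  0 (successors {0, 7}): φ is false.
  1 (successors {0, 1, 2, 4, 6, 7}): φ is true.
  2 (successors {1}): φ is false.
  3 (successors {0, 2, 3, 4}): φ is false.
  4 (successors {1, 3, 5, 7}): φ is true.
  5 (successors {3, 4, 5, 7}): φ is true.
  6 (successors {4, 5}): φ is true.
  7 (successors {1, 3}): φ is true.
For instance, at 1:
  At 1: \neg p is true, \Box \Box q is false, so \neg p \lor \Box \Box q is true.
    At 1: \Box \Box q requires \Box q at every successor {0, 1, 2, 4, 6, 7}.
      \Box q fails at 0, so \Box \Box q is false at 1.
Satisfying worlds: {1, 4, 5, 6, 7}

1, 4, 5, 6, 7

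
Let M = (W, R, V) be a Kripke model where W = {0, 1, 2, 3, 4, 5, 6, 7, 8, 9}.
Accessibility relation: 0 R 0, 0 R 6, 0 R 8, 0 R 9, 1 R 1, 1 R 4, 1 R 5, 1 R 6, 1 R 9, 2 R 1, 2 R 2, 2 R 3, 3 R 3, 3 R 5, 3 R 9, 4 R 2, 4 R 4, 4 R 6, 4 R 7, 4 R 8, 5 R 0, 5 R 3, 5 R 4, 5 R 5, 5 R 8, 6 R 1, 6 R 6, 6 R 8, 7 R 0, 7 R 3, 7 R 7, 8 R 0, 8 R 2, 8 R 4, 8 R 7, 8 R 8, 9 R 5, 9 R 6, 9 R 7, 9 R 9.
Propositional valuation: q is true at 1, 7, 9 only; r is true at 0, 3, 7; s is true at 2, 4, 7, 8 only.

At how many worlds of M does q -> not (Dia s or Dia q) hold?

Let φ = q -> not (Dia s or Dia q). Evaluate φ at each world:
  0 (successors {0, 6, 8, 9}): φ is true.
  1 (successors {1, 4, 5, 6, 9}): φ is false.
  2 (successors {1, 2, 3}): φ is true.
  3 (successors {3, 5, 9}): φ is true.
  4 (successors {2, 4, 6, 7, 8}): φ is true.
  5 (successors {0, 3, 4, 5, 8}): φ is true.
  6 (successors {1, 6, 8}): φ is true.
  7 (successors {0, 3, 7}): φ is false.
  8 (successors {0, 2, 4, 7, 8}): φ is true.
  9 (successors {5, 6, 7, 9}): φ is false.
For instance, at 9:
  At 9: q is true, not (Dia s or Dia q) is false, so q -> not (Dia s or Dia q) is false.
    At 9: Dia s or Dia q is true, so not (Dia s or Dia q) is false.
      At 9: Dia s is true, Dia q is true, so Dia s or Dia q is true.
Satisfying worlds: {0, 2, 3, 4, 5, 6, 8}

7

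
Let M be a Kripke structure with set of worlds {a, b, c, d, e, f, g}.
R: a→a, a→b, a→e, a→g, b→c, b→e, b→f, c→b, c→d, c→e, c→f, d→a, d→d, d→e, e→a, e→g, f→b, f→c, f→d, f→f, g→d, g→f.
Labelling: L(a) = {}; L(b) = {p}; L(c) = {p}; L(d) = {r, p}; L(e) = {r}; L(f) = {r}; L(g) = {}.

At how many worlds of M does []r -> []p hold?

Let φ = []r -> []p. Evaluate φ at each world:
  a (successors {a, b, e, g}): φ is true.
  b (successors {c, e, f}): φ is true.
  c (successors {b, d, e, f}): φ is true.
  d (successors {a, d, e}): φ is true.
  e (successors {a, g}): φ is true.
  f (successors {b, c, d, f}): φ is true.
  g (successors {d, f}): φ is false.
For instance, at b:
  At b: []r is false, []p is false, so []r -> []p is true.
    At b: []r requires r at every successor {c, e, f}.
      r fails at c, so []r is false at b.
    At b: []p requires p at every successor {c, e, f}.
      p fails at e, so []p is false at b.
Satisfying worlds: {a, b, c, d, e, f}

6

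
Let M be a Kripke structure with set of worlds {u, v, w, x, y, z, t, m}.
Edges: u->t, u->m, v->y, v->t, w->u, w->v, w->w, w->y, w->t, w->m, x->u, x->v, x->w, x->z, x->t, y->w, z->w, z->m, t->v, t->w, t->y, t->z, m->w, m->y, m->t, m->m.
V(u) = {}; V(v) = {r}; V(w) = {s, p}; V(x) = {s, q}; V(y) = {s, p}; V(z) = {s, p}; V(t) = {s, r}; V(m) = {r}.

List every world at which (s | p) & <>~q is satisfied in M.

w, x, y, z, t

Let φ = (s | p) & <>~q. Evaluate φ at each world:
  u (successors {t, m}): φ is false.
  v (successors {y, t}): φ is false.
  w (successors {u, v, w, y, t, m}): φ is true.
  x (successors {u, v, w, z, t}): φ is true.
  y (successors {w}): φ is true.
  z (successors {w, m}): φ is true.
  t (successors {v, w, y, z}): φ is true.
  m (successors {w, y, t, m}): φ is false.
For instance, at u:
  At u: s | p is false, <>~q is true, so (s | p) & <>~q is false.
    At u: <>~q requires ~q at some successor in {t, m}.
      ~q holds at t, so <>~q is true at u.
Satisfying worlds: {w, x, y, z, t}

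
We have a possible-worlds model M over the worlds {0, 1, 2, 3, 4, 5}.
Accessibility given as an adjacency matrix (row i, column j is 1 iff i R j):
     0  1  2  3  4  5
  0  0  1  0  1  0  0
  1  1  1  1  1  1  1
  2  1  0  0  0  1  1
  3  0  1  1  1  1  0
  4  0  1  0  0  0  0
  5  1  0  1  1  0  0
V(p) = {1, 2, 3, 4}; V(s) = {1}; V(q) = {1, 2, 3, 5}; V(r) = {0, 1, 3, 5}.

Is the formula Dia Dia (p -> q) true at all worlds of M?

Recall that Dia ψ holds at a world iff ψ holds at some accessible world.
Let φ = Dia Dia (p -> q). Evaluate φ at each world:
  0 (successors {1, 3}): φ is true.
  1 (successors {0, 1, 2, 3, 4, 5}): φ is true.
  2 (successors {0, 4, 5}): φ is true.
  3 (successors {1, 2, 3, 4}): φ is true.
  4 (successors {1}): φ is true.
  5 (successors {0, 2, 3}): φ is true.
For instance, at 5:
  At 5: Dia Dia (p -> q) requires Dia (p -> q) at some successor in {0, 2, 3}.
    Dia (p -> q) holds at 0, so Dia Dia (p -> q) is true at 5.
      At 0: Dia (p -> q) requires p -> q at some successor in {1, 3}.
        p -> q holds at 1, so Dia (p -> q) is true at 0.

Yes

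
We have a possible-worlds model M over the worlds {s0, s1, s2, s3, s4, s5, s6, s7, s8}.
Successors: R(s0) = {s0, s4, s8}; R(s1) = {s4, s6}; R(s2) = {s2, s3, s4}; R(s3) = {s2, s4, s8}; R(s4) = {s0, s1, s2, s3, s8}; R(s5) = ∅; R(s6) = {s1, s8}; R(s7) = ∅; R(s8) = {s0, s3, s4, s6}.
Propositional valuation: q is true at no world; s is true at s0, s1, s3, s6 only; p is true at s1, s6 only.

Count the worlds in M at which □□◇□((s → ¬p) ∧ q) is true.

2

Let φ = □□◇□((s → ¬p) ∧ q). Evaluate φ at each world:
  s0 (successors {s0, s4, s8}): φ is false.
  s1 (successors {s4, s6}): φ is false.
  s2 (successors {s2, s3, s4}): φ is false.
  s3 (successors {s2, s4, s8}): φ is false.
  s4 (successors {s0, s1, s2, s3, s8}): φ is false.
  s5 (successors ∅): φ is true.
  s6 (successors {s1, s8}): φ is false.
  s7 (successors ∅): φ is true.
  s8 (successors {s0, s3, s4, s6}): φ is false.
For instance, at s2:
  At s2: □□◇□((s → ¬p) ∧ q) requires □◇□((s → ¬p) ∧ q) at every successor {s2, s3, s4}.
    □◇□((s → ¬p) ∧ q) fails at s2, so □□◇□((s → ¬p) ∧ q) is false at s2.
      At s2: □◇□((s → ¬p) ∧ q) requires ◇□((s → ¬p) ∧ q) at every successor {s2, s3, s4}.
        ◇□((s → ¬p) ∧ q) fails at s2, so □◇□((s → ¬p) ∧ q) is false at s2.
Satisfying worlds: {s5, s7}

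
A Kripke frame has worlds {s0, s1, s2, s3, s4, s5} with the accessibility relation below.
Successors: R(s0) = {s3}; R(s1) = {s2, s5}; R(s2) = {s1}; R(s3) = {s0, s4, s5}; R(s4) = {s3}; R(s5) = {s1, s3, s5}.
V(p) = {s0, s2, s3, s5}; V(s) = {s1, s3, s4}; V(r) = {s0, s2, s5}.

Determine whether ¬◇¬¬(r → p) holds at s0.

No

At s0: ◇¬¬(r → p) is true, so ¬◇¬¬(r → p) is false.
  At s0: ◇¬¬(r → p) requires ¬¬(r → p) at some successor in {s3}.
    ¬¬(r → p) holds at s3, so ◇¬¬(r → p) is true at s0.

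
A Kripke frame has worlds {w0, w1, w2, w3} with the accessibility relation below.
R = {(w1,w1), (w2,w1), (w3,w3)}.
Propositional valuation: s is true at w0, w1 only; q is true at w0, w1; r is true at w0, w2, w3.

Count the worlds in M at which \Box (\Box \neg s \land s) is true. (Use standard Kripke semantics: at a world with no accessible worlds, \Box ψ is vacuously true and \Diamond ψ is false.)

Let φ = \Box (\Box \neg s \land s). Evaluate φ at each world:
  w0 (successors ∅): φ is true.
  w1 (successors {w1}): φ is false.
  w2 (successors {w1}): φ is false.
  w3 (successors {w3}): φ is false.
For instance, at w2:
  At w2: \Box (\Box \neg s \land s) requires \Box \neg s \land s at every successor {w1}.
    \Box \neg s \land s fails at w1, so \Box (\Box \neg s \land s) is false at w2.
      At w1: \Box \neg s is false, s is true, so \Box \neg s \land s is false.
Satisfying worlds: {w0}

1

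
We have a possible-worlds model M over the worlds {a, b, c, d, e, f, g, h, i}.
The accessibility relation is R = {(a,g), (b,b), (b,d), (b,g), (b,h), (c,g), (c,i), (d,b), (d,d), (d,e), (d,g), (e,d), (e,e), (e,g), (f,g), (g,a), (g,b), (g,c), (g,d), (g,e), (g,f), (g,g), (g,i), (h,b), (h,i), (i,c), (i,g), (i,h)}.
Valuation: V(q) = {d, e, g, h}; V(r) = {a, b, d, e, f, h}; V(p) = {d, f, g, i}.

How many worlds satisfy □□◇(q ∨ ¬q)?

9

Let φ = □□◇(q ∨ ¬q). Evaluate φ at each world:
  a (successors {g}): φ is true.
  b (successors {b, d, g, h}): φ is true.
  c (successors {g, i}): φ is true.
  d (successors {b, d, e, g}): φ is true.
  e (successors {d, e, g}): φ is true.
  f (successors {g}): φ is true.
  g (successors {a, b, c, d, e, f, g, i}): φ is true.
  h (successors {b, i}): φ is true.
  i (successors {c, g, h}): φ is true.
For instance, at b:
  At b: □□◇(q ∨ ¬q) requires □◇(q ∨ ¬q) at every successor {b, d, g, h}.
    At b: □◇(q ∨ ¬q) is true.
    At d: □◇(q ∨ ¬q) is true.
    At g: □◇(q ∨ ¬q) is true.
    At h: □◇(q ∨ ¬q) is true.
  So □□◇(q ∨ ¬q) is true at b.
Satisfying worlds: {a, b, c, d, e, f, g, h, i}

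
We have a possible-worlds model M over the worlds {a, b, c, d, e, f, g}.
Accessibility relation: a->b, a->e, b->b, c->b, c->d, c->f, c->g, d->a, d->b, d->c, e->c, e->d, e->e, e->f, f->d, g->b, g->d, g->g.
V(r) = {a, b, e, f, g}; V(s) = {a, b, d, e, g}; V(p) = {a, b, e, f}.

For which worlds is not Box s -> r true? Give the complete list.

Let φ = not Box s -> r. Evaluate φ at each world:
  a (successors {b, e}): φ is true.
  b (successors {b}): φ is true.
  c (successors {b, d, f, g}): φ is false.
  d (successors {a, b, c}): φ is false.
  e (successors {c, d, e, f}): φ is true.
  f (successors {d}): φ is true.
  g (successors {b, d, g}): φ is true.
For instance, at e:
  At e: not Box s is true, r is true, so not Box s -> r is true.
    At e: Box s is false, so not Box s is true.
      At e: Box s requires s at every successor {c, d, e, f}.
        s fails at c, so Box s is false at e.
Satisfying worlds: {a, b, e, f, g}

a, b, e, f, g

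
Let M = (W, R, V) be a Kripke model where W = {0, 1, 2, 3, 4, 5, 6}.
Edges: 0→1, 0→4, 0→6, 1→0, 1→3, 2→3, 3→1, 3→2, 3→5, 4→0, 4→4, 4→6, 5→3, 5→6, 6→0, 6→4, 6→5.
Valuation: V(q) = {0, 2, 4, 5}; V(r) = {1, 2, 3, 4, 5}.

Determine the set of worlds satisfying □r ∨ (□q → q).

Recall that □ψ holds at a world iff ψ holds at every accessible world, and ◇ψ holds iff ψ holds at some accessible world.
Let φ = □r ∨ (□q → q). Evaluate φ at each world:
  0 (successors {1, 4, 6}): φ is true.
  1 (successors {0, 3}): φ is true.
  2 (successors {3}): φ is true.
  3 (successors {1, 2, 5}): φ is true.
  4 (successors {0, 4, 6}): φ is true.
  5 (successors {3, 6}): φ is true.
  6 (successors {0, 4, 5}): φ is false.
For instance, at 5:
  At 5: □r is false, □q → q is true, so □r ∨ (□q → q) is true.
    At 5: □r requires r at every successor {3, 6}.
      r fails at 6, so □r is false at 5.
    At 5: □q is false, q is true, so □q → q is true.
      At 5: □q requires q at every successor {3, 6}.
        q fails at 3, so □q is false at 5.
Satisfying worlds: {0, 1, 2, 3, 4, 5}

0, 1, 2, 3, 4, 5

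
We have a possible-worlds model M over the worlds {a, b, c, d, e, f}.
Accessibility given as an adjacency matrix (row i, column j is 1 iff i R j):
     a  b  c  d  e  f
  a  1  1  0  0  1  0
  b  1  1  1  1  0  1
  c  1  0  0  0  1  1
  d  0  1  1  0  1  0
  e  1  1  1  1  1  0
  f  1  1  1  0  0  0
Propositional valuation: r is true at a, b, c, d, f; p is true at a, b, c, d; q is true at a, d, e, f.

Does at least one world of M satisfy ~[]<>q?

No

Let φ = ~[]<>q. Evaluate φ at each world:
  a (successors {a, b, e}): φ is false.
  b (successors {a, b, c, d, f}): φ is false.
  c (successors {a, e, f}): φ is false.
  d (successors {b, c, e}): φ is false.
  e (successors {a, b, c, d, e}): φ is false.
  f (successors {a, b, c}): φ is false.
For instance, at e:
  At e: []<>q is true, so ~[]<>q is false.
    At e: []<>q requires <>q at every successor {a, b, c, d, e}.
      At a: <>q is true.
      At b: <>q is true.
      At c: <>q is true.
      At d: <>q is true.
      At e: <>q is true.
    So []<>q is true at e.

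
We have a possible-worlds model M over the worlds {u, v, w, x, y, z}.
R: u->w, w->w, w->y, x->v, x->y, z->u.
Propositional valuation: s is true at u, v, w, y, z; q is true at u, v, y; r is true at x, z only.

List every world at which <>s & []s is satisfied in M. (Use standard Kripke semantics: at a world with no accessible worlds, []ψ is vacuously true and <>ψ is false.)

u, w, x, z

Let φ = <>s & []s. Evaluate φ at each world:
  u (successors {w}): φ is true.
  v (successors ∅): φ is false.
  w (successors {w, y}): φ is true.
  x (successors {v, y}): φ is true.
  y (successors ∅): φ is false.
  z (successors {u}): φ is true.
For instance, at x:
  At x: <>s is true, []s is true, so <>s & []s is true.
    At x: <>s requires s at some successor in {v, y}.
      s holds at v, so <>s is true at x.
    At x: []s requires s at every successor {v, y}.
      At v: s is true.
      At y: s is true.
    So []s is true at x.
Satisfying worlds: {u, w, x, z}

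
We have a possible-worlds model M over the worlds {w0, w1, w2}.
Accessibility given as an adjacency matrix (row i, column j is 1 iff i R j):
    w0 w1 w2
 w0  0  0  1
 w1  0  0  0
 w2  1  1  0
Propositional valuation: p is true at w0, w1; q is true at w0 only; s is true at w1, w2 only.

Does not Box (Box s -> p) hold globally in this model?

Let φ = not Box (Box s -> p). Evaluate φ at each world:
  w0 (successors {w2}): φ is false.
  w1 (successors ∅): φ is false.
  w2 (successors {w0, w1}): φ is false.
Detail at w0 (counterexample):
  At w0: Box (Box s -> p) is true, so not Box (Box s -> p) is false.
    At w0: Box (Box s -> p) requires Box s -> p at every successor {w2}.
      At w2: Box s -> p is true.
    So Box (Box s -> p) is true at w0.

No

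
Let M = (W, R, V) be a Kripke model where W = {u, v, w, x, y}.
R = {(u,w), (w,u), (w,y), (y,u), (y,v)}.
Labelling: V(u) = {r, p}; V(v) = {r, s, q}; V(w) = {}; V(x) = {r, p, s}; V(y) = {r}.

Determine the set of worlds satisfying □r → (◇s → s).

Let φ = □r → (◇s → s). Evaluate φ at each world:
  u (successors {w}): φ is true.
  v (successors ∅): φ is true.
  w (successors {u, y}): φ is true.
  x (successors ∅): φ is true.
  y (successors {u, v}): φ is false.
For instance, at y:
  At y: □r is true, ◇s → s is false, so □r → (◇s → s) is false.
    At y: □r requires r at every successor {u, v}.
      At u: r is true.
      At v: r is true.
    So □r is true at y.
    At y: ◇s is true, s is false, so ◇s → s is false.
      At y: ◇s requires s at some successor in {u, v}.
        s holds at v, so ◇s is true at y.
Satisfying worlds: {u, v, w, x}

u, v, w, x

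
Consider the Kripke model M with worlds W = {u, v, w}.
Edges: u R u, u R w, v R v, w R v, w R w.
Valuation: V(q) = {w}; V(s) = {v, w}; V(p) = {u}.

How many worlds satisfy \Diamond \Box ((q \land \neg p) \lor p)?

1

Let φ = \Diamond \Box ((q \land \neg p) \lor p). Evaluate φ at each world:
  u (successors {u, w}): φ is true.
  v (successors {v}): φ is false.
  w (successors {v, w}): φ is false.
For instance, at u:
  At u: \Diamond \Box ((q \land \neg p) \lor p) requires \Box ((q \land \neg p) \lor p) at some successor in {u, w}.
    \Box ((q \land \neg p) \lor p) holds at u, so \Diamond \Box ((q \land \neg p) \lor p) is true at u.
      At u: \Box ((q \land \neg p) \lor p) requires (q \land \neg p) \lor p at every successor {u, w}.
        At u: (q \land \neg p) \lor p is true.
        At w: (q \land \neg p) \lor p is true.
      So \Box ((q \land \neg p) \lor p) is true at u.
Satisfying worlds: {u}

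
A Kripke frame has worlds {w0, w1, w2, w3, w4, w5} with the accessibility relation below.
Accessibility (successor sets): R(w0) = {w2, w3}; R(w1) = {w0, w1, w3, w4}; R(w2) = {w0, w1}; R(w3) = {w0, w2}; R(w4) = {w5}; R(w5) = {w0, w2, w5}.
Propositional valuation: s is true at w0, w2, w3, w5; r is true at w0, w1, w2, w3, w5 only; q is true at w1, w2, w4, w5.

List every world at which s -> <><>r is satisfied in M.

Let φ = s -> <><>r. Evaluate φ at each world:
  w0 (successors {w2, w3}): φ is true.
  w1 (successors {w0, w1, w3, w4}): φ is true.
  w2 (successors {w0, w1}): φ is true.
  w3 (successors {w0, w2}): φ is true.
  w4 (successors {w5}): φ is true.
  w5 (successors {w0, w2, w5}): φ is true.
For instance, at w4:
  At w4: s is false, <><>r is true, so s -> <><>r is true.
    At w4: <><>r requires <>r at some successor in {w5}.
      <>r holds at w5, so <><>r is true at w4.
Satisfying worlds: {w0, w1, w2, w3, w4, w5}

w0, w1, w2, w3, w4, w5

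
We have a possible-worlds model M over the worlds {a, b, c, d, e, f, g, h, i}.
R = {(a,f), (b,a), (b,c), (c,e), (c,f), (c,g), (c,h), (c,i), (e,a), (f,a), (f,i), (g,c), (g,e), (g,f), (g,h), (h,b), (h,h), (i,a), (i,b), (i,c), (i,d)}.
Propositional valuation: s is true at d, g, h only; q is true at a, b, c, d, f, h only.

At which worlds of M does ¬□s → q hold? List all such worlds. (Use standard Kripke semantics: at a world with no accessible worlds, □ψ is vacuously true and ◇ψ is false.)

a, b, c, d, f, h

Let φ = ¬□s → q. Evaluate φ at each world:
  a (successors {f}): φ is true.
  b (successors {a, c}): φ is true.
  c (successors {e, f, g, h, i}): φ is true.
  d (successors ∅): φ is true.
  e (successors {a}): φ is false.
  f (successors {a, i}): φ is true.
  g (successors {c, e, f, h}): φ is false.
  h (successors {b, h}): φ is true.
  i (successors {a, b, c, d}): φ is false.
For instance, at f:
  At f: ¬□s is true, q is true, so ¬□s → q is true.
    At f: □s is false, so ¬□s is true.
      At f: □s requires s at every successor {a, i}.
        s fails at a, so □s is false at f.
Satisfying worlds: {a, b, c, d, f, h}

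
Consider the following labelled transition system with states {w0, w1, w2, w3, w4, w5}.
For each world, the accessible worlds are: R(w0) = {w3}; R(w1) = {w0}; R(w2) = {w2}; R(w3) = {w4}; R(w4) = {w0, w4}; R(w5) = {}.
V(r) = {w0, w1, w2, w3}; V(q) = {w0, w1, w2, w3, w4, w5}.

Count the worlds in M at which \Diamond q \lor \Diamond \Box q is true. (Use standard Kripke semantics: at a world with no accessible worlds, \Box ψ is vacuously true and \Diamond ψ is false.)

Recall that \Box ψ holds at a world iff ψ holds at every accessible world, and \Diamond ψ holds iff ψ holds at some accessible world.
Let φ = \Diamond q \lor \Diamond \Box q. Evaluate φ at each world:
  w0 (successors {w3}): φ is true.
  w1 (successors {w0}): φ is true.
  w2 (successors {w2}): φ is true.
  w3 (successors {w4}): φ is true.
  w4 (successors {w0, w4}): φ is true.
  w5 (successors ∅): φ is false.
For instance, at w2:
  At w2: \Diamond q is true, \Diamond \Box q is true, so \Diamond q \lor \Diamond \Box q is true.
    At w2: \Diamond q requires q at some successor in {w2}.
      q holds at w2, so \Diamond q is true at w2.
    At w2: \Diamond \Box q requires \Box q at some successor in {w2}.
      \Box q holds at w2, so \Diamond \Box q is true at w2.
Satisfying worlds: {w0, w1, w2, w3, w4}

5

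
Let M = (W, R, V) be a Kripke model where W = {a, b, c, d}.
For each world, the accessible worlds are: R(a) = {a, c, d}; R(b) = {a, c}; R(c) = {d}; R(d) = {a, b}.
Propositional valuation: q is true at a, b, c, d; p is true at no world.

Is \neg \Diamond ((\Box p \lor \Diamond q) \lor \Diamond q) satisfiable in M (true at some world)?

No

Recall that \Box ψ holds at a world iff ψ holds at every accessible world, and \Diamond ψ holds iff ψ holds at some accessible world.
Let φ = \neg \Diamond ((\Box p \lor \Diamond q) \lor \Diamond q). Evaluate φ at each world:
  a (successors {a, c, d}): φ is false.
  b (successors {a, c}): φ is false.
  c (successors {d}): φ is false.
  d (successors {a, b}): φ is false.
For instance, at b:
  At b: \Diamond ((\Box p \lor \Diamond q) \lor \Diamond q) is true, so \neg \Diamond ((\Box p \lor \Diamond q) \lor \Diamond q) is false.
    At b: \Diamond ((\Box p \lor \Diamond q) \lor \Diamond q) requires (\Box p \lor \Diamond q) \lor \Diamond q at some successor in {a, c}.
      (\Box p \lor \Diamond q) \lor \Diamond q holds at a, so \Diamond ((\Box p \lor \Diamond q) \lor \Diamond q) is true at b.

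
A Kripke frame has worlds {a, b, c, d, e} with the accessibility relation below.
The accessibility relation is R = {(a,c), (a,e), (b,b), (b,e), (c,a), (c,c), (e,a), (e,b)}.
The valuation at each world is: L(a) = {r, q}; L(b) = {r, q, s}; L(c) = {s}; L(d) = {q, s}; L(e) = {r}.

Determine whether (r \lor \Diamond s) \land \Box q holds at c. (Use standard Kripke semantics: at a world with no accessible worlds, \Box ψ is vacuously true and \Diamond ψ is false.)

Recall that \Box ψ holds at a world iff ψ holds at every accessible world, and \Diamond ψ holds iff ψ holds at some accessible world.
At c: r \lor \Diamond s is true, \Box q is false, so (r \lor \Diamond s) \land \Box q is false.
  At c: r is false, \Diamond s is true, so r \lor \Diamond s is true.
    At c: \Diamond s requires s at some successor in {a, c}.
      s holds at c, so \Diamond s is true at c.
  At c: \Box q requires q at every successor {a, c}.
    q fails at c, so \Box q is false at c.

No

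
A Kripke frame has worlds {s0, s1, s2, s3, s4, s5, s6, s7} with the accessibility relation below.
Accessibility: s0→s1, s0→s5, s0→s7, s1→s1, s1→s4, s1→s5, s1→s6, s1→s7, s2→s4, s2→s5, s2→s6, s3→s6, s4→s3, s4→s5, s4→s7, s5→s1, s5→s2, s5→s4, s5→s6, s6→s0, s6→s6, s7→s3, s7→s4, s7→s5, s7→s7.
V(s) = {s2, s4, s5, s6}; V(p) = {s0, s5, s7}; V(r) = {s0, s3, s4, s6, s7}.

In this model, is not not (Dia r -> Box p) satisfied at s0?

At s0: not (Dia r -> Box p) is true, so not not (Dia r -> Box p) is false.
  At s0: Dia r -> Box p is false, so not (Dia r -> Box p) is true.
    At s0: Dia r is true, Box p is false, so Dia r -> Box p is false.
      At s0: Dia r requires r at some successor in {s1, s5, s7}.
        r holds at s7, so Dia r is true at s0.
      At s0: Box p requires p at every successor {s1, s5, s7}.
        p fails at s1, so Box p is false at s0.

No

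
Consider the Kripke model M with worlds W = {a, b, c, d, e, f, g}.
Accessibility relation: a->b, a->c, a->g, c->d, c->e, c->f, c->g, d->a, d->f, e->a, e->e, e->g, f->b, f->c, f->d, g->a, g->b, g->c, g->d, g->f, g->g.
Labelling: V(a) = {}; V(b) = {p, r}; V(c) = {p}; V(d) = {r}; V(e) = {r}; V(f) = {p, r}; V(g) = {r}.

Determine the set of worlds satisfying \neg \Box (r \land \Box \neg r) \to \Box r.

Let φ = \neg \Box (r \land \Box \neg r) \to \Box r. Evaluate φ at each world:
  a (successors {b, c, g}): φ is false.
  b (successors ∅): φ is true.
  c (successors {d, e, f, g}): φ is true.
  d (successors {a, f}): φ is false.
  e (successors {a, e, g}): φ is false.
  f (successors {b, c, d}): φ is false.
  g (successors {a, b, c, d, f, g}): φ is false.
For instance, at f:
  At f: \neg \Box (r \land \Box \neg r) is true, \Box r is false, so \neg \Box (r \land \Box \neg r) \to \Box r is false.
    At f: \Box (r \land \Box \neg r) is false, so \neg \Box (r \land \Box \neg r) is true.
      At f: \Box (r \land \Box \neg r) requires r \land \Box \neg r at every successor {b, c, d}.
        r \land \Box \neg r fails at c, so \Box (r \land \Box \neg r) is false at f.
    At f: \Box r requires r at every successor {b, c, d}.
      r fails at c, so \Box r is false at f.
Satisfying worlds: {b, c}

b, c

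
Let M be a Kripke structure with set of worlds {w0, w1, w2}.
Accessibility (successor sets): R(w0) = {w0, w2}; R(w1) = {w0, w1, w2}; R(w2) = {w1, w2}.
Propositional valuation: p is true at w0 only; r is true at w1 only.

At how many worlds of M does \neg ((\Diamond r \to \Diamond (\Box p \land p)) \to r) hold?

Let φ = \neg ((\Diamond r \to \Diamond (\Box p \land p)) \to r). Evaluate φ at each world:
  w0 (successors {w0, w2}): φ is true.
  w1 (successors {w0, w1, w2}): φ is false.
  w2 (successors {w1, w2}): φ is false.
For instance, at w0:
  At w0: (\Diamond r \to \Diamond (\Box p \land p)) \to r is false, so \neg ((\Diamond r \to \Diamond (\Box p \land p)) \to r) is true.
    At w0: \Diamond r \to \Diamond (\Box p \land p) is true, r is false, so (\Diamond r \to \Diamond (\Box p \land p)) \to r is false.
      At w0: \Diamond r is false, \Diamond (\Box p \land p) is false, so \Diamond r \to \Diamond (\Box p \land p) is true.
Satisfying worlds: {w0}

1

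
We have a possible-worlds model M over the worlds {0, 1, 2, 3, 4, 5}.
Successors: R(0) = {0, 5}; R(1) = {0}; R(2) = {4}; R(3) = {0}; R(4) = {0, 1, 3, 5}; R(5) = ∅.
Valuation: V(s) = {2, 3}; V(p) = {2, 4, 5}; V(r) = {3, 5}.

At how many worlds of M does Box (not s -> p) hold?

2

Let φ = Box (not s -> p). Evaluate φ at each world:
  0 (successors {0, 5}): φ is false.
  1 (successors {0}): φ is false.
  2 (successors {4}): φ is true.
  3 (successors {0}): φ is false.
  4 (successors {0, 1, 3, 5}): φ is false.
  5 (successors ∅): φ is true.
For instance, at 0:
  At 0: Box (not s -> p) requires not s -> p at every successor {0, 5}.
    not s -> p fails at 0, so Box (not s -> p) is false at 0.
Satisfying worlds: {2, 5}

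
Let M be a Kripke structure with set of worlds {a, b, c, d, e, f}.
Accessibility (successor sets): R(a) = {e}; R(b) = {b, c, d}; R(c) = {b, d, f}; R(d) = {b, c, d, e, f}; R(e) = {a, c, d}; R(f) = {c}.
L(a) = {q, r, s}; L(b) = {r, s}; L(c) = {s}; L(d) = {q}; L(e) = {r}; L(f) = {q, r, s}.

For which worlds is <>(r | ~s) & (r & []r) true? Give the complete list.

Recall that []ψ holds at a world iff ψ holds at every accessible world, and <>ψ holds iff ψ holds at some accessible world.
Let φ = <>(r | ~s) & (r & []r). Evaluate φ at each world:
  a (successors {e}): φ is true.
  b (successors {b, c, d}): φ is false.
  c (successors {b, d, f}): φ is false.
  d (successors {b, c, d, e, f}): φ is false.
  e (successors {a, c, d}): φ is false.
  f (successors {c}): φ is false.
For instance, at c:
  At c: <>(r | ~s) is true, r & []r is false, so <>(r | ~s) & (r & []r) is false.
    At c: <>(r | ~s) requires r | ~s at some successor in {b, d, f}.
      r | ~s holds at b, so <>(r | ~s) is true at c.
    At c: r is false, []r is false, so r & []r is false.
      At c: []r requires r at every successor {b, d, f}.
        r fails at d, so []r is false at c.
Satisfying worlds: {a}

a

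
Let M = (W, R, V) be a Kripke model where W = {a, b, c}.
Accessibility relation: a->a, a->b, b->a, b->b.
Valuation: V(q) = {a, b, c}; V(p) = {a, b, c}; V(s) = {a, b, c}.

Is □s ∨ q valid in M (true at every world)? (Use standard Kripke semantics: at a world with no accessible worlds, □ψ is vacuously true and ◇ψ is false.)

Yes

Recall that □ψ holds at a world iff ψ holds at every accessible world, and ◇ψ holds iff ψ holds at some accessible world.
Let φ = □s ∨ q. Evaluate φ at each world:
  a (successors {a, b}): φ is true.
  b (successors {a, b}): φ is true.
  c (successors ∅): φ is true.
For instance, at a:
  At a: □s is true, q is true, so □s ∨ q is true.
    At a: □s requires s at every successor {a, b}.
      At a: s is true.
      At b: s is true.
    So □s is true at a.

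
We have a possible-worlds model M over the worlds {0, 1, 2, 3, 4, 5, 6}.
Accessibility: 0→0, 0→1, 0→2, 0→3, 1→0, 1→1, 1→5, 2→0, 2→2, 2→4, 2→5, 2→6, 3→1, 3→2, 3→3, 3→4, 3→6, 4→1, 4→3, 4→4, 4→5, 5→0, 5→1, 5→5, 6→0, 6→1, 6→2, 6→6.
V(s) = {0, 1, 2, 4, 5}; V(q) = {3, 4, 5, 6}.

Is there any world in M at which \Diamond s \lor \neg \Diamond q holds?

Let φ = \Diamond s \lor \neg \Diamond q. Evaluate φ at each world:
  0 (successors {0, 1, 2, 3}): φ is true.
  1 (successors {0, 1, 5}): φ is true.
  2 (successors {0, 2, 4, 5, 6}): φ is true.
  3 (successors {1, 2, 3, 4, 6}): φ is true.
  4 (successors {1, 3, 4, 5}): φ is true.
  5 (successors {0, 1, 5}): φ is true.
  6 (successors {0, 1, 2, 6}): φ is true.
Detail at 0 (witness):
  At 0: \Diamond s is true, \neg \Diamond q is false, so \Diamond s \lor \neg \Diamond q is true.
    At 0: \Diamond s requires s at some successor in {0, 1, 2, 3}.
      s holds at 0, so \Diamond s is true at 0.
    At 0: \Diamond q is true, so \neg \Diamond q is false.
      At 0: \Diamond q requires q at some successor in {0, 1, 2, 3}.
        q holds at 3, so \Diamond q is true at 0.

Yes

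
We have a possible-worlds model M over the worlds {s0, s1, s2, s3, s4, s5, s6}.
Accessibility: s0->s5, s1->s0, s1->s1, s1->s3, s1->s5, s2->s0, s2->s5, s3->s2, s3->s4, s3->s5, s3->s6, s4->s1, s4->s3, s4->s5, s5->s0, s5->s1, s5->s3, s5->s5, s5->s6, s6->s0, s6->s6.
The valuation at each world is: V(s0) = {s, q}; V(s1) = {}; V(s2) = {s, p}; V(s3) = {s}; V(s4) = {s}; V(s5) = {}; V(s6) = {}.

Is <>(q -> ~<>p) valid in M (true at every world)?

Yes

Recall that <>ψ holds at a world iff ψ holds at some accessible world.
Let φ = <>(q -> ~<>p). Evaluate φ at each world:
  s0 (successors {s5}): φ is true.
  s1 (successors {s0, s1, s3, s5}): φ is true.
  s2 (successors {s0, s5}): φ is true.
  s3 (successors {s2, s4, s5, s6}): φ is true.
  s4 (successors {s1, s3, s5}): φ is true.
  s5 (successors {s0, s1, s3, s5, s6}): φ is true.
  s6 (successors {s0, s6}): φ is true.
For instance, at s2:
  At s2: <>(q -> ~<>p) requires q -> ~<>p at some successor in {s0, s5}.
    q -> ~<>p holds at s0, so <>(q -> ~<>p) is true at s2.
      At s0: q is true, ~<>p is true, so q -> ~<>p is true.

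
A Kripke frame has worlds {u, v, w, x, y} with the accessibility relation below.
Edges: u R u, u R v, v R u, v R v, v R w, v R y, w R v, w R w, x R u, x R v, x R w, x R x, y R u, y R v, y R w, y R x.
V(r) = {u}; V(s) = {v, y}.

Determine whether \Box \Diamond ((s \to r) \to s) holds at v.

At v: \Box \Diamond ((s \to r) \to s) requires \Diamond ((s \to r) \to s) at every successor {u, v, w, y}.
  At u: \Diamond ((s \to r) \to s) is true.
  At v: \Diamond ((s \to r) \to s) is true.
  At w: \Diamond ((s \to r) \to s) is true.
  At y: \Diamond ((s \to r) \to s) is true.
So \Box \Diamond ((s \to r) \to s) is true at v.

Yes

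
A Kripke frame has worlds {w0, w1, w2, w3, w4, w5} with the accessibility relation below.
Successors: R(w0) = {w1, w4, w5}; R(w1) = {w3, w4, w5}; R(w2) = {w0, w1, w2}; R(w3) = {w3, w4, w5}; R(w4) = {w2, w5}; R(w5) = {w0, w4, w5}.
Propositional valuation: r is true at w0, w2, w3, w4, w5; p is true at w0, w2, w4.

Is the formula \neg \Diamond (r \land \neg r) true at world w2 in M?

Yes

At w2: \Diamond (r \land \neg r) is false, so \neg \Diamond (r \land \neg r) is true.
  At w2: \Diamond (r \land \neg r) requires r \land \neg r at some successor in {w0, w1, w2}.
    At w0: r \land \neg r is false.
    At w1: r \land \neg r is false.
    At w2: r \land \neg r is false.
  So \Diamond (r \land \neg r) is false at w2.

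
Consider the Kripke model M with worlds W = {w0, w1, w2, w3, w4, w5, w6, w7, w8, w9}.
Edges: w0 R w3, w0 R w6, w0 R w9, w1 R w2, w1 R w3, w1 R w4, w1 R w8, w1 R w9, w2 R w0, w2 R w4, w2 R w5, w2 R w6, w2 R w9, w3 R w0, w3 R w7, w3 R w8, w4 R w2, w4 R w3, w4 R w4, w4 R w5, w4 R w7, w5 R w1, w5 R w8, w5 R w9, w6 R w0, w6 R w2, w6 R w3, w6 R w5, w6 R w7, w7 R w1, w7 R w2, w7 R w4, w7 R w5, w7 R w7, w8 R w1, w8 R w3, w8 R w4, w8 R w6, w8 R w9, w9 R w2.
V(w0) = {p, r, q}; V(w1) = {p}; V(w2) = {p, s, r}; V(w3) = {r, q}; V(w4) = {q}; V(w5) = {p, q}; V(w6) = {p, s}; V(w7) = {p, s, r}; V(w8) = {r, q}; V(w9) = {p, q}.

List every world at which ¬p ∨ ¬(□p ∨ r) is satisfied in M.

Let φ = ¬p ∨ ¬(□p ∨ r). Evaluate φ at each world:
  w0 (successors {w3, w6, w9}): φ is false.
  w1 (successors {w2, w3, w4, w8, w9}): φ is true.
  w2 (successors {w0, w4, w5, w6, w9}): φ is false.
  w3 (successors {w0, w7, w8}): φ is true.
  w4 (successors {w2, w3, w4, w5, w7}): φ is true.
  w5 (successors {w1, w8, w9}): φ is true.
  w6 (successors {w0, w2, w3, w5, w7}): φ is true.
  w7 (successors {w1, w2, w4, w5, w7}): φ is false.
  w8 (successors {w1, w3, w4, w6, w9}): φ is true.
  w9 (successors {w2}): φ is false.
For instance, at w7:
  At w7: ¬p is false, ¬(□p ∨ r) is false, so ¬p ∨ ¬(□p ∨ r) is false.
    At w7: □p ∨ r is true, so ¬(□p ∨ r) is false.
      At w7: □p is false, r is true, so □p ∨ r is true.
Satisfying worlds: {w1, w3, w4, w5, w6, w8}

w1, w3, w4, w5, w6, w8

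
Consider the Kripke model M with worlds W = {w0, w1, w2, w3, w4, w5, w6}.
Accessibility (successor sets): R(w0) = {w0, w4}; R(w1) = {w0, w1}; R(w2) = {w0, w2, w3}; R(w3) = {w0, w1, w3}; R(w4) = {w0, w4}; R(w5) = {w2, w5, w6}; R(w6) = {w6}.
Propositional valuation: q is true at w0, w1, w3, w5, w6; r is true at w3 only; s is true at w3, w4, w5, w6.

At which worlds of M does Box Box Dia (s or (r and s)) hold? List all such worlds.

Let φ = Box Box Dia (s or (r and s)). Evaluate φ at each world:
  w0 (successors {w0, w4}): φ is true.
  w1 (successors {w0, w1}): φ is false.
  w2 (successors {w0, w2, w3}): φ is false.
  w3 (successors {w0, w1, w3}): φ is false.
  w4 (successors {w0, w4}): φ is true.
  w5 (successors {w2, w5, w6}): φ is true.
  w6 (successors {w6}): φ is true.
For instance, at w6:
  At w6: Box Box Dia (s or (r and s)) requires Box Dia (s or (r and s)) at every successor {w6}.
      At w6: Box Dia (s or (r and s)) requires Dia (s or (r and s)) at every successor {w6}.
        At w6: Dia (s or (r and s)) is true.
      So Box Dia (s or (r and s)) is true at w6.
  So Box Box Dia (s or (r and s)) is true at w6.
Satisfying worlds: {w0, w4, w5, w6}

w0, w4, w5, w6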